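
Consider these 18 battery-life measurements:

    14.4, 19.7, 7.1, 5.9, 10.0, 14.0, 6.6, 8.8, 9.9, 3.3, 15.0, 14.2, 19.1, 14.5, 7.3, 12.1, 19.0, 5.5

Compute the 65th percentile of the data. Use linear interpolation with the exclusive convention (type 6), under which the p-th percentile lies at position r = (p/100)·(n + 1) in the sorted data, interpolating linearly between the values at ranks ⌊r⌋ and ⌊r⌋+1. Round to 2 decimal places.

Sorted: 3.3, 5.5, 5.9, 6.6, 7.1, 7.3, 8.8, 9.9, 10.0, 12.1, 14.0, 14.2, 14.4, 14.5, 15.0, 19.0, 19.1, 19.7.
n = 18.
r = (65/100)·(18 + 1) = 12.35.
Rank 12 is 14.2 and rank 13 is 14.4.
Interpolate: 14.2 + 0.35·(14.4 − 14.2) = 14.2 + 0.35·0.2 = 14.27.

14.27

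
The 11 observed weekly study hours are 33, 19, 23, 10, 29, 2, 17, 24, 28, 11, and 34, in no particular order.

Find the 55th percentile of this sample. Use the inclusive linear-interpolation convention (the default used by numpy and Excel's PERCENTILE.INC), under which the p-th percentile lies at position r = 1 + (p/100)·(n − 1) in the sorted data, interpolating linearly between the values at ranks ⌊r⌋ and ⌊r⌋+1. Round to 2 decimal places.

Sorted: 2, 10, 11, 17, 19, 23, 24, 28, 29, 33, 34.
n = 11.
r = 1 + (55/100)·(11 − 1) = 1 + 5.5 = 6.5.
Rank 6 is 23 and rank 7 is 24.
Interpolate: 23 + 0.5·(24 − 23) = 23 + 0.5·1 = 23.5.

23.50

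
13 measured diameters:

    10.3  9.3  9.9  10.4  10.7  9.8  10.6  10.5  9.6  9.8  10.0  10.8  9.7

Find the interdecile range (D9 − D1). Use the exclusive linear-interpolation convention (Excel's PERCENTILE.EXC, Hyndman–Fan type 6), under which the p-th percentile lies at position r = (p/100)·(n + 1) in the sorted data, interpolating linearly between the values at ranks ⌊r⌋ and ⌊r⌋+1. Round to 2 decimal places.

Sorted: 9.3, 9.6, 9.7, 9.8, 9.8, 9.9, 10.0, 10.3, 10.4, 10.5, 10.6, 10.7, 10.8.
n = 13.
P10: r = 1.4; ranks 1–2 are 9.3, 9.6; interpolating gives 9.42.
P90: r = 12.6; ranks 12–13 are 10.7, 10.8; interpolating gives 10.76.
Difference: 10.76 − 9.42 = 1.34.

1.34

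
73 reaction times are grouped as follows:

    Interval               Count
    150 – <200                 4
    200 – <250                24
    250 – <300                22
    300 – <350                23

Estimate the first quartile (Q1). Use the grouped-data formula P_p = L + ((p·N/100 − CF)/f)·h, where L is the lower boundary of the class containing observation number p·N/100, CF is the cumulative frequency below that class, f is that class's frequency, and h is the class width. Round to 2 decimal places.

229.69

N = 73; target position k = 25/100 · 73 = 18.25.
Cumulative frequencies: 4, 28, 50, 73.
Observation 18.25 falls in the class 200 – <250.
L = 200, CF = 4, f = 24, h = 50.
P25 = 200 + ((18.25 − 4)/24)·50 = 200 + 29.6875 = 229.688.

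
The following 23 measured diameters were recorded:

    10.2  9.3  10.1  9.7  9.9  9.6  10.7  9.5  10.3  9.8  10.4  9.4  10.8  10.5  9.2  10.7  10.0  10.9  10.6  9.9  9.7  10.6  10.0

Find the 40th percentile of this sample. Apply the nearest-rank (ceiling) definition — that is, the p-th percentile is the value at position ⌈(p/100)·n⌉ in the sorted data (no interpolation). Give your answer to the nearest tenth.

9.9

Sorted: 9.2, 9.3, 9.4, 9.5, 9.6, 9.7, 9.7, 9.8, 9.9, 9.9, 10.0, 10.0, 10.1, 10.2, 10.3, 10.4, 10.5, 10.6, 10.6, 10.7, 10.7, 10.8, 10.9.
n = 23.
Position = ⌈40/100 · 23⌉ = ⌈9.2⌉ = 10.
The value at rank 10 is 9.9.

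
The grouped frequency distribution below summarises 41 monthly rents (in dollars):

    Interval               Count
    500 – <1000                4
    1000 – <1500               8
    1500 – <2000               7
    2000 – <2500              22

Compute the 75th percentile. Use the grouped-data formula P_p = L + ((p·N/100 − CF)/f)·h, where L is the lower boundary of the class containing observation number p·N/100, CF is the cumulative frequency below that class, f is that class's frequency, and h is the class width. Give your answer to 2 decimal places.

2267.05

N = 41; target position k = 75/100 · 41 = 30.75.
Cumulative frequencies: 4, 12, 19, 41.
Observation 30.75 falls in the class 2000 – <2500.
L = 2000, CF = 19, f = 22, h = 500.
P75 = 2000 + ((30.75 − 19)/22)·500 = 2000 + 267.045 = 2267.05.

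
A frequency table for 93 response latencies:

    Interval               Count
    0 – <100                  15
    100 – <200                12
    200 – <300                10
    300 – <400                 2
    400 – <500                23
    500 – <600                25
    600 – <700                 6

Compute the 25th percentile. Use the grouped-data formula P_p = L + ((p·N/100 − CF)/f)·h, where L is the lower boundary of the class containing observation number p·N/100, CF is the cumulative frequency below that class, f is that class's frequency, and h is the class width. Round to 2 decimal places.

N = 93; target position k = 25/100 · 93 = 23.25.
Cumulative frequencies: 15, 27, 37, 39, 62, 87, 93.
Observation 23.25 falls in the class 100 – <200.
L = 100, CF = 15, f = 12, h = 100.
P25 = 100 + ((23.25 − 15)/12)·100 = 100 + 68.75 = 168.75.

168.75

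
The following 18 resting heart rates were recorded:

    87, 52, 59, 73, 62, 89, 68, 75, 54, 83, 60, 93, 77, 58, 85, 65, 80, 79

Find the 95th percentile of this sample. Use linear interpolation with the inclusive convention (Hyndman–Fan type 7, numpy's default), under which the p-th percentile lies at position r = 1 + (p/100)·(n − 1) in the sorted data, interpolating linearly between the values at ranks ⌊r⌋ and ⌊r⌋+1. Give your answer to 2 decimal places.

Sorted: 52, 54, 58, 59, 60, 62, 65, 68, 73, 75, 77, 79, 80, 83, 85, 87, 89, 93.
n = 18.
r = 1 + (95/100)·(18 − 1) = 1 + 16.15 = 17.15.
Rank 17 is 89 and rank 18 is 93.
Interpolate: 89 + 0.15·(93 − 89) = 89 + 0.15·4 = 89.6.

89.60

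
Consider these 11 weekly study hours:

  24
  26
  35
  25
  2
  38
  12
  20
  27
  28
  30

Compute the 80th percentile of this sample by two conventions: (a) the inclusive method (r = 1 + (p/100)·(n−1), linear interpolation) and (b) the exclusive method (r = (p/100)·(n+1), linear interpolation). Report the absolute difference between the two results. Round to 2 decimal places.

Sorted: 2, 12, 20, 24, 25, 26, 27, 28, 30, 35, 38.
n = 11.
(a) r = 9 → value at rank 9 = 30.
(b) r = 9.6; between ranks 9 (30) and 10 (35): 33.
|30 − 33| = 3.

3.00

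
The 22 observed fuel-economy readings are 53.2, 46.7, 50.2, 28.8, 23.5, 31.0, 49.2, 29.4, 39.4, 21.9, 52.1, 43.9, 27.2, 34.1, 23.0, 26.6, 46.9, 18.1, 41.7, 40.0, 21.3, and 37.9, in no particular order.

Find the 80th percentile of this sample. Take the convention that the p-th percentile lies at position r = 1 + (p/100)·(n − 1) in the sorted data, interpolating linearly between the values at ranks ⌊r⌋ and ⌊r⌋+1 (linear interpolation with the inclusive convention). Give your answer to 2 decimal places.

Sorted: 18.1, 21.3, 21.9, 23.0, 23.5, 26.6, 27.2, 28.8, 29.4, 31.0, 34.1, 37.9, 39.4, 40.0, 41.7, 43.9, 46.7, 46.9, 49.2, 50.2, 52.1, 53.2.
n = 22.
r = 1 + (80/100)·(22 − 1) = 1 + 16.8 = 17.8.
Rank 17 is 46.7 and rank 18 is 46.9.
Interpolate: 46.7 + 0.8·(46.9 − 46.7) = 46.7 + 0.8·0.2 = 46.86.

46.86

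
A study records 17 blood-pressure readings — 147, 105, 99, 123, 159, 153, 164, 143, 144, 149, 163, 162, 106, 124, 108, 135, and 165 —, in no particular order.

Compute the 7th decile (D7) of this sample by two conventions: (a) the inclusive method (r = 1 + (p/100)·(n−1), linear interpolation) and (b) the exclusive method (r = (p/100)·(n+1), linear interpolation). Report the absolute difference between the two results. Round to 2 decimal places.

2.40

Sorted: 99, 105, 106, 108, 123, 124, 135, 143, 144, 147, 149, 153, 159, 162, 163, 164, 165.
n = 17.
(a) r = 12.2; between ranks 12 (153) and 13 (159): 154.2.
(b) r = 12.6; between ranks 12 (153) and 13 (159): 156.6.
|154.2 − 156.6| = 2.4.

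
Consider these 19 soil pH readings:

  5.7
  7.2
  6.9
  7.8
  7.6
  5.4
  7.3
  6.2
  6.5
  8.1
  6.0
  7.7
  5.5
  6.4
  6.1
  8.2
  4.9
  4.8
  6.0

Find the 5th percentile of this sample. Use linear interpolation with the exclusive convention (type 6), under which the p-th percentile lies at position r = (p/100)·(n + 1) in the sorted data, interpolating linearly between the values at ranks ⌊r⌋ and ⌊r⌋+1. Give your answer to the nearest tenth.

4.8

Sorted: 4.8, 4.9, 5.4, 5.5, 5.7, 6.0, 6.0, 6.1, 6.2, 6.4, 6.5, 6.9, 7.2, 7.3, 7.6, 7.7, 7.8, 8.1, 8.2.
n = 19.
r = (5/100)·(19 + 1) = 1.
r is an integer, so P5 is the value at rank 1: 4.8.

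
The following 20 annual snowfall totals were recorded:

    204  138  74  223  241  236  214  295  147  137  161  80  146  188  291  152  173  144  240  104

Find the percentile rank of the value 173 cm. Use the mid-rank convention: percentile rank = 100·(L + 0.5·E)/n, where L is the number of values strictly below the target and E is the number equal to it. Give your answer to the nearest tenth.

Sorted: 74, 80, 104, 137, 138, 144, 146, 147, 152, 161, 173, 188, 204, 214, 223, 236, 240, 241, 291, 295.
Count below 173: L = 10; count equal: E = 1; n = 20.
Percentile rank = 100·(10 + 0.5·1)/20 = 100·10.5/20 = 52.5.

52.5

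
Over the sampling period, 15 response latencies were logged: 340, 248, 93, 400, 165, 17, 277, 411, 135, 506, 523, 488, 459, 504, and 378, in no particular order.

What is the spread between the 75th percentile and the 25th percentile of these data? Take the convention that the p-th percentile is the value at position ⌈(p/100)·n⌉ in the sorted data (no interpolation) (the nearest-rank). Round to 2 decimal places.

323.00

Sorted: 17, 93, 135, 165, 248, 277, 340, 378, 400, 411, 459, 488, 504, 506, 523.
n = 15.
P25: rank ⌈25/100·15⌉ = 4 → 165.
P75: rank ⌈75/100·15⌉ = 12 → 488.
Difference: 488 − 165 = 323.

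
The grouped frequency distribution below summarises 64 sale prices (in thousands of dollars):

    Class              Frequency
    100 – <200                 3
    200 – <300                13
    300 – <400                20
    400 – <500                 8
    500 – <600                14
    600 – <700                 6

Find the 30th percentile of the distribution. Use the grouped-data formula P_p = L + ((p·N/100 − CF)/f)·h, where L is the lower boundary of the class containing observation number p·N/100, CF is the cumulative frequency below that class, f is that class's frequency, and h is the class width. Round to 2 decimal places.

316.00

N = 64; target position k = 30/100 · 64 = 19.2.
Cumulative frequencies: 3, 16, 36, 44, 58, 64.
Observation 19.2 falls in the class 300 – <400.
L = 300, CF = 16, f = 20, h = 100.
P30 = 300 + ((19.2 − 16)/20)·100 = 300 + 16 = 316.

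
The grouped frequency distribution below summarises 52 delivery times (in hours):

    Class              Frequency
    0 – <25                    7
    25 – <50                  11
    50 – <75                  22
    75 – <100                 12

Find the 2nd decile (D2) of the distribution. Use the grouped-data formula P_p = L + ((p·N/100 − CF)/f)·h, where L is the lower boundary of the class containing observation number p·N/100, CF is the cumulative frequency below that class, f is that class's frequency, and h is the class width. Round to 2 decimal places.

32.73

N = 52; target position k = 20/100 · 52 = 10.4.
Cumulative frequencies: 7, 18, 40, 52.
Observation 10.4 falls in the class 25 – <50.
L = 25, CF = 7, f = 11, h = 25.
P20 = 25 + ((10.4 − 7)/11)·25 = 25 + 7.72727 = 32.7273.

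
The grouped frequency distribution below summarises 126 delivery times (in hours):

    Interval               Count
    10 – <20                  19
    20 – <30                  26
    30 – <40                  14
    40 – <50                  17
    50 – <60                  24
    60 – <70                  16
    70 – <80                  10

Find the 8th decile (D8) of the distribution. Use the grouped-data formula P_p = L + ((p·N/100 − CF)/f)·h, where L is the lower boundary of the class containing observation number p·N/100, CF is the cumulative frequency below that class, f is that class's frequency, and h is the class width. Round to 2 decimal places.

N = 126; target position k = 80/100 · 126 = 100.8.
Cumulative frequencies: 19, 45, 59, 76, 100, 116, 126.
Observation 100.8 falls in the class 60 – <70.
L = 60, CF = 100, f = 16, h = 10.
P80 = 60 + ((100.8 − 100)/16)·10 = 60 + 0.5 = 60.5.

60.50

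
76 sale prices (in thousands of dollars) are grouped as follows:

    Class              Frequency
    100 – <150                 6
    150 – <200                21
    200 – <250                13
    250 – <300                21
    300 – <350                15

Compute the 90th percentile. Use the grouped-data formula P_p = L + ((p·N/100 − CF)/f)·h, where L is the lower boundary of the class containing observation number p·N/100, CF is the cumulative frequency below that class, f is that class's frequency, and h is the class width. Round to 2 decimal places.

N = 76; target position k = 90/100 · 76 = 68.4.
Cumulative frequencies: 6, 27, 40, 61, 76.
Observation 68.4 falls in the class 300 – <350.
L = 300, CF = 61, f = 15, h = 50.
P90 = 300 + ((68.4 − 61)/15)·50 = 300 + 24.6667 = 324.667.

324.67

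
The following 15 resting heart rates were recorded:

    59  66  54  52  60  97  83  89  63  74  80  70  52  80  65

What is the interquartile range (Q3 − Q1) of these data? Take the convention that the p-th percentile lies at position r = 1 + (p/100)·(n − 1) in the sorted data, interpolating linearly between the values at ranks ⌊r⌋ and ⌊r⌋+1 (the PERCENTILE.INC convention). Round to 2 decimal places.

20.50

Sorted: 52, 52, 54, 59, 60, 63, 65, 66, 70, 74, 80, 80, 83, 89, 97.
n = 15.
P25: r = 4.5; ranks 4–5 are 59, 60; interpolating gives 59.5.
P75: r = 11.5; ranks 11–12 are 80, 80; interpolating gives 80.
Difference: 80 − 59.5 = 20.5.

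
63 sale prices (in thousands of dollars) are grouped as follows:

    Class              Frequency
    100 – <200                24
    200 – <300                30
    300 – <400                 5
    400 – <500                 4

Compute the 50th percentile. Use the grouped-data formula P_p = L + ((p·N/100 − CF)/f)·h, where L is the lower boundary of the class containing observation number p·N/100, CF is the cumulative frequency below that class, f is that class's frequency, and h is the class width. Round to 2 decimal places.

225.00

N = 63; target position k = 50/100 · 63 = 31.5.
Cumulative frequencies: 24, 54, 59, 63.
Observation 31.5 falls in the class 200 – <300.
L = 200, CF = 24, f = 30, h = 100.
P50 = 200 + ((31.5 − 24)/30)·100 = 200 + 25 = 225.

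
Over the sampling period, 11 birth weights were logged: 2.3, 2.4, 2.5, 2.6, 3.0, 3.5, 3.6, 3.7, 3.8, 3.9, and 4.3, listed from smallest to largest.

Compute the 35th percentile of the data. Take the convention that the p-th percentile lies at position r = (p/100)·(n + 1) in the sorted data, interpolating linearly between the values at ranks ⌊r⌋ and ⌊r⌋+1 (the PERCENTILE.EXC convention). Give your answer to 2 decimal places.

n = 11.
r = (35/100)·(11 + 1) = 4.2.
Rank 4 is 2.6 and rank 5 is 3.0.
Interpolate: 2.6 + 0.2·(3.0 − 2.6) = 2.6 + 0.2·0.4 = 2.68.

2.68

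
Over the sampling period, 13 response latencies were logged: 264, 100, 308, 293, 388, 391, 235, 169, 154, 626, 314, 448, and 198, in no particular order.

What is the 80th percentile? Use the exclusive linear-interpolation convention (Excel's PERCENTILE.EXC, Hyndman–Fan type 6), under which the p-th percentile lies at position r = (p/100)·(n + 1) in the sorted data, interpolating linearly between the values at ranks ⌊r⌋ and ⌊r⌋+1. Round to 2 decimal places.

402.40

Sorted: 100, 154, 169, 198, 235, 264, 293, 308, 314, 388, 391, 448, 626.
n = 13.
r = (80/100)·(13 + 1) = 11.2.
Rank 11 is 391 and rank 12 is 448.
Interpolate: 391 + 0.2·(448 − 391) = 391 + 0.2·57 = 402.4.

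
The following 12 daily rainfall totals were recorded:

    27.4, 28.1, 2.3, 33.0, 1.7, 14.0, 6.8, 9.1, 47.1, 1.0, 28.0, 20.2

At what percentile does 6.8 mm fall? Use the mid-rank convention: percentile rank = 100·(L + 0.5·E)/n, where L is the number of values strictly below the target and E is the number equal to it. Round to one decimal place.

Sorted: 1.0, 1.7, 2.3, 6.8, 9.1, 14.0, 20.2, 27.4, 28.0, 28.1, 33.0, 47.1.
Count below 6.8: L = 3; count equal: E = 1; n = 12.
Percentile rank = 100·(3 + 0.5·1)/12 = 100·3.5/12 = 29.17.

29.2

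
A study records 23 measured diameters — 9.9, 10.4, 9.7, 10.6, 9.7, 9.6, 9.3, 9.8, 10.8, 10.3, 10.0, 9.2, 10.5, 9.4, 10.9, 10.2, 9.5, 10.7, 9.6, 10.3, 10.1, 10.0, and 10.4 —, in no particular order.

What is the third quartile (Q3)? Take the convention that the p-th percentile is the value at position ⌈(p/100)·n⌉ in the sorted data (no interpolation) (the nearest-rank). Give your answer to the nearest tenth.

10.4

Sorted: 9.2, 9.3, 9.4, 9.5, 9.6, 9.6, 9.7, 9.7, 9.8, 9.9, 10.0, 10.0, 10.1, 10.2, 10.3, 10.3, 10.4, 10.4, 10.5, 10.6, 10.7, 10.8, 10.9.
n = 23.
Position = ⌈75/100 · 23⌉ = ⌈17.25⌉ = 18.
The value at rank 18 is 10.4.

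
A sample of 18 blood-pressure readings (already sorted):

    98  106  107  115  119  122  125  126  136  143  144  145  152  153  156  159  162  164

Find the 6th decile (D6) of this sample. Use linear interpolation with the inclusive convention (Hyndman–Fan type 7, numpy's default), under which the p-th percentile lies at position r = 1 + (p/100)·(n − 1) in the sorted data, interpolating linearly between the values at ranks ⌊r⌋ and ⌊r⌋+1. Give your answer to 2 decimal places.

n = 18.
r = 1 + (60/100)·(18 − 1) = 1 + 10.2 = 11.2.
Rank 11 is 144 and rank 12 is 145.
Interpolate: 144 + 0.2·(145 − 144) = 144 + 0.2·1 = 144.2.

144.20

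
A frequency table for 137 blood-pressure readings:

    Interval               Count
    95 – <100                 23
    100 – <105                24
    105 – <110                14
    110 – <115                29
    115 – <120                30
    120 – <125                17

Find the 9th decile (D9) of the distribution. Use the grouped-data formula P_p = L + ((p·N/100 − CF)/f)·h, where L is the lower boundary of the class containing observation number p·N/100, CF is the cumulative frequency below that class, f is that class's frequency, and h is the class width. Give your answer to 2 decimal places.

120.97

N = 137; target position k = 90/100 · 137 = 123.3.
Cumulative frequencies: 23, 47, 61, 90, 120, 137.
Observation 123.3 falls in the class 120 – <125.
L = 120, CF = 120, f = 17, h = 5.
P90 = 120 + ((123.3 − 120)/17)·5 = 120 + 0.970588 = 120.971.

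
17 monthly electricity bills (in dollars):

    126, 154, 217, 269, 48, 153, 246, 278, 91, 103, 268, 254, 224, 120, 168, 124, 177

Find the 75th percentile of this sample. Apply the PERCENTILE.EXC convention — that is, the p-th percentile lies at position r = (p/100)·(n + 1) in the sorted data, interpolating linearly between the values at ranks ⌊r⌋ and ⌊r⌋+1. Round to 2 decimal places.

Sorted: 48, 91, 103, 120, 124, 126, 153, 154, 168, 177, 217, 224, 246, 254, 268, 269, 278.
n = 17.
r = (75/100)·(17 + 1) = 13.5.
Rank 13 is 246 and rank 14 is 254.
Interpolate: 246 + 0.5·(254 − 246) = 246 + 0.5·8 = 250.

250.00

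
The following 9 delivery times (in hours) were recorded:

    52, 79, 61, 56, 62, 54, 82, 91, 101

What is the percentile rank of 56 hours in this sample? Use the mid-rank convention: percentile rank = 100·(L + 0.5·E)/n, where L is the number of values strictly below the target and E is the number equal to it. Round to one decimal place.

27.8

Sorted: 52, 54, 56, 61, 62, 79, 82, 91, 101.
Count below 56: L = 2; count equal: E = 1; n = 9.
Percentile rank = 100·(2 + 0.5·1)/9 = 100·2.5/9 = 27.78.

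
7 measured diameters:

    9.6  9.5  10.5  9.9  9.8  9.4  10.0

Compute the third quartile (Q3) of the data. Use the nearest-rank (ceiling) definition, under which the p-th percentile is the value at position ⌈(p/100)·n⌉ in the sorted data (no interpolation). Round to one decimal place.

10.0

Sorted: 9.4, 9.5, 9.6, 9.8, 9.9, 10.0, 10.5.
n = 7.
Position = ⌈75/100 · 7⌉ = ⌈5.25⌉ = 6.
The value at rank 6 is 10.0.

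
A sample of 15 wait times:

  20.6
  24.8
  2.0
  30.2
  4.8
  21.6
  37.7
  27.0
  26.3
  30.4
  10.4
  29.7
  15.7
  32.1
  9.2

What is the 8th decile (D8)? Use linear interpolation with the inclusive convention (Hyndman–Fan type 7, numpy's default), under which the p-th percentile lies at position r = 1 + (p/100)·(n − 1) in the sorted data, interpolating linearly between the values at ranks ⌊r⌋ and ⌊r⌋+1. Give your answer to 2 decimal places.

30.24

Sorted: 2.0, 4.8, 9.2, 10.4, 15.7, 20.6, 21.6, 24.8, 26.3, 27.0, 29.7, 30.2, 30.4, 32.1, 37.7.
n = 15.
r = 1 + (80/100)·(15 − 1) = 1 + 11.2 = 12.2.
Rank 12 is 30.2 and rank 13 is 30.4.
Interpolate: 30.2 + 0.2·(30.4 − 30.2) = 30.2 + 0.2·0.2 = 30.24.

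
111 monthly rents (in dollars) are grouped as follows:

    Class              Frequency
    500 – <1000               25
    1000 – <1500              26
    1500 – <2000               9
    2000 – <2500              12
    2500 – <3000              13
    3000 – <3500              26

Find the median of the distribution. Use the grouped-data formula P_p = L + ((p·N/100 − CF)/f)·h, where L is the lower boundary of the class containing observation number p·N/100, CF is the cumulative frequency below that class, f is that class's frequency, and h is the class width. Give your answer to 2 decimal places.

1750.00

N = 111; target position k = 50/100 · 111 = 55.5.
Cumulative frequencies: 25, 51, 60, 72, 85, 111.
Observation 55.5 falls in the class 1500 – <2000.
L = 1500, CF = 51, f = 9, h = 500.
P50 = 1500 + ((55.5 − 51)/9)·500 = 1500 + 250 = 1750.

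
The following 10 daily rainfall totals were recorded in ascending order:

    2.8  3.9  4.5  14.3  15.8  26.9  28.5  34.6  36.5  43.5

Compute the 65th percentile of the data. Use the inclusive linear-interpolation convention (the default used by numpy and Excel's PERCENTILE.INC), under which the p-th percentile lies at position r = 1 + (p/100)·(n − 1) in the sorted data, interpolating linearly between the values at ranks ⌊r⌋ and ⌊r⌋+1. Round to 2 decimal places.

n = 10.
r = 1 + (65/100)·(10 − 1) = 1 + 5.85 = 6.85.
Rank 6 is 26.9 and rank 7 is 28.5.
Interpolate: 26.9 + 0.85·(28.5 − 26.9) = 26.9 + 0.85·1.6 = 28.26.

28.26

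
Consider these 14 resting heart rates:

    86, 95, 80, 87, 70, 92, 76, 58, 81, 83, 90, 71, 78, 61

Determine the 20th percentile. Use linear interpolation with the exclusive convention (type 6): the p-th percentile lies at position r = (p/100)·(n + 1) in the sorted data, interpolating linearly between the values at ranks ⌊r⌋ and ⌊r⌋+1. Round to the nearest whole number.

70

Sorted: 58, 61, 70, 71, 76, 78, 80, 81, 83, 86, 87, 90, 92, 95.
n = 14.
r = (20/100)·(14 + 1) = 3.
r is an integer, so P20 is the value at rank 3: 70.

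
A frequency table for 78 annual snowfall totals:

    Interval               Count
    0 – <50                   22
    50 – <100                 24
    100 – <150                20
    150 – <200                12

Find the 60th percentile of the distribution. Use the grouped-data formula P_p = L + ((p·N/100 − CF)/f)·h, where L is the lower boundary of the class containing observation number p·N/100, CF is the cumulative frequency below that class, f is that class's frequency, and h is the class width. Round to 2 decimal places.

N = 78; target position k = 60/100 · 78 = 46.8.
Cumulative frequencies: 22, 46, 66, 78.
Observation 46.8 falls in the class 100 – <150.
L = 100, CF = 46, f = 20, h = 50.
P60 = 100 + ((46.8 − 46)/20)·50 = 100 + 2 = 102.

102.00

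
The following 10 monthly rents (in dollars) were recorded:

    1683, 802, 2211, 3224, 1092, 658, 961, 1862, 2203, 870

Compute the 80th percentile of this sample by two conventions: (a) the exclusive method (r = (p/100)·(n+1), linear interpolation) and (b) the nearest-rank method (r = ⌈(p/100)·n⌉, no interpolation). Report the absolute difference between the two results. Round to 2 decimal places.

Sorted: 658, 802, 870, 961, 1092, 1683, 1862, 2203, 2211, 3224.
n = 10.
(a) r = 8.8; between ranks 8 (2203) and 9 (2211): 2209.4.
(b) the nearest-rank method: rank 8 → 2203.
|2209.4 − 2203| = 6.4.

6.40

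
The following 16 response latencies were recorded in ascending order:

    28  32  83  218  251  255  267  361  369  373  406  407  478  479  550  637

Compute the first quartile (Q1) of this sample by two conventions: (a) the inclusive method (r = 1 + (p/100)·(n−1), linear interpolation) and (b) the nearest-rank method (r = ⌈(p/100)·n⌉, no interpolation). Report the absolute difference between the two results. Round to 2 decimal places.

24.75

n = 16.
(a) r = 4.75; between ranks 4 (218) and 5 (251): 242.75.
(b) the nearest-rank method: rank 4 → 218.
|242.75 − 218| = 24.75.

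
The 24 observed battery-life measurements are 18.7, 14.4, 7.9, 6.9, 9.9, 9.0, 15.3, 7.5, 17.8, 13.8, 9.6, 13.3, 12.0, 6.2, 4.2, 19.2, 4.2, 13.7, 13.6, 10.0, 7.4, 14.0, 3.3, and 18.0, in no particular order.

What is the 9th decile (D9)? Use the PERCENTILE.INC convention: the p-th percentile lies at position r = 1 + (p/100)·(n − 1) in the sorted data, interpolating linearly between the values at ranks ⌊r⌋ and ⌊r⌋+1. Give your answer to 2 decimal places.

Sorted: 3.3, 4.2, 4.2, 6.2, 6.9, 7.4, 7.5, 7.9, 9.0, 9.6, 9.9, 10.0, 12.0, 13.3, 13.6, 13.7, 13.8, 14.0, 14.4, 15.3, 17.8, 18.0, 18.7, 19.2.
n = 24.
r = 1 + (90/100)·(24 − 1) = 1 + 20.7 = 21.7.
Rank 21 is 17.8 and rank 22 is 18.0.
Interpolate: 17.8 + 0.7·(18.0 − 17.8) = 17.8 + 0.7·0.2 = 17.94.

17.94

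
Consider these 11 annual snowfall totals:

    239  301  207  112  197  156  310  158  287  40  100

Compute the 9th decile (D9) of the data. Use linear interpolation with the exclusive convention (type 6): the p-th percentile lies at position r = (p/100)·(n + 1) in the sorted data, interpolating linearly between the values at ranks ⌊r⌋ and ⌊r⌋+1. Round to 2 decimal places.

Sorted: 40, 100, 112, 156, 158, 197, 207, 239, 287, 301, 310.
n = 11.
r = (90/100)·(11 + 1) = 10.8.
Rank 10 is 301 and rank 11 is 310.
Interpolate: 301 + 0.8·(310 − 301) = 301 + 0.8·9 = 308.2.

308.20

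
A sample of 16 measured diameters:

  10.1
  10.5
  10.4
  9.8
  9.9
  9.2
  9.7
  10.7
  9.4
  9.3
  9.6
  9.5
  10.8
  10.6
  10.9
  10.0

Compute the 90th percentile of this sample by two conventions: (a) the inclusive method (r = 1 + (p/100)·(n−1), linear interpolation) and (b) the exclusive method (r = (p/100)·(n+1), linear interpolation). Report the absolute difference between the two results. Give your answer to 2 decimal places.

Sorted: 9.2, 9.3, 9.4, 9.5, 9.6, 9.7, 9.8, 9.9, 10.0, 10.1, 10.4, 10.5, 10.6, 10.7, 10.8, 10.9.
n = 16.
(a) r = 14.5; between ranks 14 (10.7) and 15 (10.8): 10.75.
(b) r = 15.3; between ranks 15 (10.8) and 16 (10.9): 10.83.
|10.75 − 10.83| = 0.08.

0.08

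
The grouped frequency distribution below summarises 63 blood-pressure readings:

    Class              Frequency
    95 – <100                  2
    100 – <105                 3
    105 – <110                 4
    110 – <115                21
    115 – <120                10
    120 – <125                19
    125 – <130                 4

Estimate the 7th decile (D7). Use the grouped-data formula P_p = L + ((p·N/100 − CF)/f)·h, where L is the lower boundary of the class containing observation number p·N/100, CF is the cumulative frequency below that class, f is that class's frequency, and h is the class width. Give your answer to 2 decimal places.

121.08

N = 63; target position k = 70/100 · 63 = 44.1.
Cumulative frequencies: 2, 5, 9, 30, 40, 59, 63.
Observation 44.1 falls in the class 120 – <125.
L = 120, CF = 40, f = 19, h = 5.
P70 = 120 + ((44.1 − 40)/19)·5 = 120 + 1.07895 = 121.079.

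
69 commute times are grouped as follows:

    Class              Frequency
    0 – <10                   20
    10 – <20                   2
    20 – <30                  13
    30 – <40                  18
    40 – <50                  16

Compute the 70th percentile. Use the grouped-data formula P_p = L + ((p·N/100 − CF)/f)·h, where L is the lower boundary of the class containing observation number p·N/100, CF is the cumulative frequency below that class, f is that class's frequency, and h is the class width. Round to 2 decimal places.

N = 69; target position k = 70/100 · 69 = 48.3.
Cumulative frequencies: 20, 22, 35, 53, 69.
Observation 48.3 falls in the class 30 – <40.
L = 30, CF = 35, f = 18, h = 10.
P70 = 30 + ((48.3 − 35)/18)·10 = 30 + 7.38889 = 37.3889.

37.39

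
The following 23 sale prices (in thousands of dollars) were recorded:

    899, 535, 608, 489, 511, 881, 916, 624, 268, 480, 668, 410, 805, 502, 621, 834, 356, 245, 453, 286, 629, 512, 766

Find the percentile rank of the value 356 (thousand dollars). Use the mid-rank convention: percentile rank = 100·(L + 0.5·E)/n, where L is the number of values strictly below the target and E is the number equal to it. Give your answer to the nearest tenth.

Sorted: 245, 268, 286, 356, 410, 453, 480, 489, 502, 511, 512, 535, 608, 621, 624, 629, 668, 766, 805, 834, 881, 899, 916.
Count below 356: L = 3; count equal: E = 1; n = 23.
Percentile rank = 100·(3 + 0.5·1)/23 = 100·3.5/23 = 15.22.

15.2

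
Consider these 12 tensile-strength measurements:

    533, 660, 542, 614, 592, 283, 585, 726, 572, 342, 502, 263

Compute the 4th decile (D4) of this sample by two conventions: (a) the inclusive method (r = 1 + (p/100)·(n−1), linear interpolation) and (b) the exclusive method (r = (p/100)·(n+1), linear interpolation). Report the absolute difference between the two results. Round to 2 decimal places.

Sorted: 263, 283, 342, 502, 533, 542, 572, 585, 592, 614, 660, 726.
n = 12.
(a) r = 5.4; between ranks 5 (533) and 6 (542): 536.6.
(b) r = 5.2; between ranks 5 (533) and 6 (542): 534.8.
|536.6 − 534.8| = 1.8.

1.80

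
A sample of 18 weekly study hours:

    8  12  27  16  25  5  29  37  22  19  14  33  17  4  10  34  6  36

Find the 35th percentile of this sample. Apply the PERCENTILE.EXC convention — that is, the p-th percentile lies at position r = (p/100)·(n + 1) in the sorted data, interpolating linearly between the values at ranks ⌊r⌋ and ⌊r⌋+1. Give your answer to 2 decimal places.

Sorted: 4, 5, 6, 8, 10, 12, 14, 16, 17, 19, 22, 25, 27, 29, 33, 34, 36, 37.
n = 18.
r = (35/100)·(18 + 1) = 6.65.
Rank 6 is 12 and rank 7 is 14.
Interpolate: 12 + 0.65·(14 − 12) = 12 + 0.65·2 = 13.3.

13.30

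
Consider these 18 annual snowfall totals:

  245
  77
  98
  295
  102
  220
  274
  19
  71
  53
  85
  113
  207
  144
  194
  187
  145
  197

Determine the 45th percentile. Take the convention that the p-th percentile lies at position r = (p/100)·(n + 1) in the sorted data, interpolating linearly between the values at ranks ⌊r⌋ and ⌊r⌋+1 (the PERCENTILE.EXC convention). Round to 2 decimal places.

Sorted: 19, 53, 71, 77, 85, 98, 102, 113, 144, 145, 187, 194, 197, 207, 220, 245, 274, 295.
n = 18.
r = (45/100)·(18 + 1) = 8.55.
Rank 8 is 113 and rank 9 is 144.
Interpolate: 113 + 0.55·(144 − 113) = 113 + 0.55·31 = 130.05.

130.05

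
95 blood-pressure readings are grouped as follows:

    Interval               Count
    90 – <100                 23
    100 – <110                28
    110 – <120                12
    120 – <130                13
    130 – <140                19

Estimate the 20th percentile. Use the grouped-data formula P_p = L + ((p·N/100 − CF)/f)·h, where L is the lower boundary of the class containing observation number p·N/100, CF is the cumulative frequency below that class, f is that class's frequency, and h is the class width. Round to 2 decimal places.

N = 95; target position k = 20/100 · 95 = 19.
Cumulative frequencies: 23, 51, 63, 76, 95.
Observation 19 falls in the class 90 – <100.
L = 90, CF = 0, f = 23, h = 10.
P20 = 90 + ((19 − 0)/23)·10 = 90 + 8.26087 = 98.2609.

98.26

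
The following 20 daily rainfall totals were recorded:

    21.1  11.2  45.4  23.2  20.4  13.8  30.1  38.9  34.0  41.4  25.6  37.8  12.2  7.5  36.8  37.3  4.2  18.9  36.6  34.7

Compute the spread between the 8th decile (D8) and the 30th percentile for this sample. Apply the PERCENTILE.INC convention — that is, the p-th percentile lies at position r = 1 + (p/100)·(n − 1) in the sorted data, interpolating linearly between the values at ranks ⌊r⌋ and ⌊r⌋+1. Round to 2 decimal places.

17.45

Sorted: 4.2, 7.5, 11.2, 12.2, 13.8, 18.9, 20.4, 21.1, 23.2, 25.6, 30.1, 34.0, 34.7, 36.6, 36.8, 37.3, 37.8, 38.9, 41.4, 45.4.
n = 20.
P30: r = 6.7; ranks 6–7 are 18.9, 20.4; interpolating gives 19.95.
P80: r = 16.2; ranks 16–17 are 37.3, 37.8; interpolating gives 37.4.
Difference: 37.4 − 19.95 = 17.45.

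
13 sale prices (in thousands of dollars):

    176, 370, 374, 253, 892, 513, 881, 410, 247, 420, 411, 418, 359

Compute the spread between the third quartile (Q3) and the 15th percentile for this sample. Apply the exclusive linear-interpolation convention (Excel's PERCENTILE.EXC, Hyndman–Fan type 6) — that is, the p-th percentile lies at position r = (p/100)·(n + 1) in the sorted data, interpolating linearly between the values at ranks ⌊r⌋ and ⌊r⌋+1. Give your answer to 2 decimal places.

Sorted: 176, 247, 253, 359, 370, 374, 410, 411, 418, 420, 513, 881, 892.
n = 13.
P15: r = 2.1; ranks 2–3 are 247, 253; interpolating gives 247.6.
P75: r = 10.5; ranks 10–11 are 420, 513; interpolating gives 466.5.
Difference: 466.5 − 247.6 = 218.9.

218.90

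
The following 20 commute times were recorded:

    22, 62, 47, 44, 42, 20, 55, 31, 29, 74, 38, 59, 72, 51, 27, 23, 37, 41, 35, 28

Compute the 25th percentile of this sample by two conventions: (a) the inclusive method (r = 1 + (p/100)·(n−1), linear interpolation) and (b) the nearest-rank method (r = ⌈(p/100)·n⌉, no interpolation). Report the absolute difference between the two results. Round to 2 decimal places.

0.75

Sorted: 20, 22, 23, 27, 28, 29, 31, 35, 37, 38, 41, 42, 44, 47, 51, 55, 59, 62, 72, 74.
n = 20.
(a) r = 5.75; between ranks 5 (28) and 6 (29): 28.75.
(b) the nearest-rank method: rank 5 → 28.
|28.75 − 28| = 0.75.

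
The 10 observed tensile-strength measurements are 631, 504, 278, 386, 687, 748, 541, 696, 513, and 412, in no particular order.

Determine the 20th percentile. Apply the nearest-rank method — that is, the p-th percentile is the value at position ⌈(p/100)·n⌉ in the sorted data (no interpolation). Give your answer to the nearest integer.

386

Sorted: 278, 386, 412, 504, 513, 541, 631, 687, 696, 748.
n = 10.
Position = ⌈20/100 · 10⌉ = ⌈2⌉ = 2.
The value at rank 2 is 386.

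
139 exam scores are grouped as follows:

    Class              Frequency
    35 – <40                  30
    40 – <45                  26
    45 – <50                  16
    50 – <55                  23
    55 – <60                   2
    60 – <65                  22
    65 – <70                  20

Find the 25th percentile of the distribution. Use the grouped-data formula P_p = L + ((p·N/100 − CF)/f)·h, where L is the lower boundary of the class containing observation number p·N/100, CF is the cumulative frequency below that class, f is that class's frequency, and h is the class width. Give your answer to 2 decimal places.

N = 139; target position k = 25/100 · 139 = 34.75.
Cumulative frequencies: 30, 56, 72, 95, 97, 119, 139.
Observation 34.75 falls in the class 40 – <45.
L = 40, CF = 30, f = 26, h = 5.
P25 = 40 + ((34.75 − 30)/26)·5 = 40 + 0.913462 = 40.9135.

40.91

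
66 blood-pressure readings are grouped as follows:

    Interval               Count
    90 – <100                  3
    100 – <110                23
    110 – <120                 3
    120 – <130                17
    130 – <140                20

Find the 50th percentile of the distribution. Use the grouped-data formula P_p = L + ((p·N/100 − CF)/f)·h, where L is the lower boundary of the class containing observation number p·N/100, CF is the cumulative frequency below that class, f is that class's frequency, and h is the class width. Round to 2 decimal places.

N = 66; target position k = 50/100 · 66 = 33.
Cumulative frequencies: 3, 26, 29, 46, 66.
Observation 33 falls in the class 120 – <130.
L = 120, CF = 29, f = 17, h = 10.
P50 = 120 + ((33 − 29)/17)·10 = 120 + 2.35294 = 122.353.

122.35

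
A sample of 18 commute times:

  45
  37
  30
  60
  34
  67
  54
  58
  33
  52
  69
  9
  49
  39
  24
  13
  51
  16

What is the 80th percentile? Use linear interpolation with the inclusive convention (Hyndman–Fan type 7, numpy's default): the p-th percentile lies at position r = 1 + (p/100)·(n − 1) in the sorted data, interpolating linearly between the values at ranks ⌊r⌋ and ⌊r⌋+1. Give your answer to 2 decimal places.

56.40

Sorted: 9, 13, 16, 24, 30, 33, 34, 37, 39, 45, 49, 51, 52, 54, 58, 60, 67, 69.
n = 18.
r = 1 + (80/100)·(18 − 1) = 1 + 13.6 = 14.6.
Rank 14 is 54 and rank 15 is 58.
Interpolate: 54 + 0.6·(58 − 54) = 54 + 0.6·4 = 56.4.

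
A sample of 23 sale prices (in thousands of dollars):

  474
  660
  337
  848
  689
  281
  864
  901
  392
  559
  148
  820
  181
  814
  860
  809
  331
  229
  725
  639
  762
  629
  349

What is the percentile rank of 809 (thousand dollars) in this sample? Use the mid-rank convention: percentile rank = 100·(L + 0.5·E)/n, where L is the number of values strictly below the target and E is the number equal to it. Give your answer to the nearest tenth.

71.7

Sorted: 148, 181, 229, 281, 331, 337, 349, 392, 474, 559, 629, 639, 660, 689, 725, 762, 809, 814, 820, 848, 860, 864, 901.
Count below 809: L = 16; count equal: E = 1; n = 23.
Percentile rank = 100·(16 + 0.5·1)/23 = 100·16.5/23 = 71.74.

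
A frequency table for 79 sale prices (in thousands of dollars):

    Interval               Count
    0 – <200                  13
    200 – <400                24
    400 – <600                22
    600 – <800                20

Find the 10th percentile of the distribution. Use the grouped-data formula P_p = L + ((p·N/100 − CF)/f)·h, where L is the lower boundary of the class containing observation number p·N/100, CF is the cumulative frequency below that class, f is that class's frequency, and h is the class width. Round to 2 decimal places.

121.54

N = 79; target position k = 10/100 · 79 = 7.9.
Cumulative frequencies: 13, 37, 59, 79.
Observation 7.9 falls in the class 0 – <200.
L = 0, CF = 0, f = 13, h = 200.
P10 = 0 + ((7.9 − 0)/13)·200 = 0 + 121.538 = 121.538.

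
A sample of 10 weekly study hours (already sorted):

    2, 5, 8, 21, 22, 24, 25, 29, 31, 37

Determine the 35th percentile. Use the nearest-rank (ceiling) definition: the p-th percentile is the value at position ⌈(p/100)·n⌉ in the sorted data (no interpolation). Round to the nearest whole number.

21

n = 10.
Position = ⌈35/100 · 10⌉ = ⌈3.5⌉ = 4.
The value at rank 4 is 21.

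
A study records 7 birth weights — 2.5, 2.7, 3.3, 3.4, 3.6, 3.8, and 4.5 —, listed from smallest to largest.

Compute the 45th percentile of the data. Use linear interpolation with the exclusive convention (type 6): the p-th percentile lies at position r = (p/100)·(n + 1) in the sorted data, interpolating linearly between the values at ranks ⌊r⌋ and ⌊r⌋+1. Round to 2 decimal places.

3.36

n = 7.
r = (45/100)·(7 + 1) = 3.6.
Rank 3 is 3.3 and rank 4 is 3.4.
Interpolate: 3.3 + 0.6·(3.4 − 3.3) = 3.3 + 0.6·0.1 = 3.36.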